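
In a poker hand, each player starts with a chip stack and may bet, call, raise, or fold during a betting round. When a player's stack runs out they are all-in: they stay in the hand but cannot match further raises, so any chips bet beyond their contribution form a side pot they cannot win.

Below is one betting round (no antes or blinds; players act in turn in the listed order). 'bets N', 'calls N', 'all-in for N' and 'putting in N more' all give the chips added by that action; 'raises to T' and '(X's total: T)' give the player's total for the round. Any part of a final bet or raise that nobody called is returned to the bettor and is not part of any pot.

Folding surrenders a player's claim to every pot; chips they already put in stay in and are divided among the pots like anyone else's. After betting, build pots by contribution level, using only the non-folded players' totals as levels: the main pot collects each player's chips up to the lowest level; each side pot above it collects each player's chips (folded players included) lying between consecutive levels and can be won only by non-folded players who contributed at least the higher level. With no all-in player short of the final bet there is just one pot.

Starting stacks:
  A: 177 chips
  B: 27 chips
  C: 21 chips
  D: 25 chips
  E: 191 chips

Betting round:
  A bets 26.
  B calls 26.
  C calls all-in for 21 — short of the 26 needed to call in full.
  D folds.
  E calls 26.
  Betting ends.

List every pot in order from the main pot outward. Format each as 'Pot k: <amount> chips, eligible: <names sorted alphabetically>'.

Contributions: A=26, B=26, C=21, E=26
Folded: D
Pot levels (distinct totals of non-folded players): 21, 26
Layer 1-21: 21 each from A, B, C, E = 21*4 = 84 chips; eligible A, B, C, E
Layer 22-26: 5 each from A, B, E = 5*3 = 15 chips; eligible A, B, E

Pot 1: 84 chips, eligible: A, B, C, E
Pot 2: 15 chips, eligible: A, B, E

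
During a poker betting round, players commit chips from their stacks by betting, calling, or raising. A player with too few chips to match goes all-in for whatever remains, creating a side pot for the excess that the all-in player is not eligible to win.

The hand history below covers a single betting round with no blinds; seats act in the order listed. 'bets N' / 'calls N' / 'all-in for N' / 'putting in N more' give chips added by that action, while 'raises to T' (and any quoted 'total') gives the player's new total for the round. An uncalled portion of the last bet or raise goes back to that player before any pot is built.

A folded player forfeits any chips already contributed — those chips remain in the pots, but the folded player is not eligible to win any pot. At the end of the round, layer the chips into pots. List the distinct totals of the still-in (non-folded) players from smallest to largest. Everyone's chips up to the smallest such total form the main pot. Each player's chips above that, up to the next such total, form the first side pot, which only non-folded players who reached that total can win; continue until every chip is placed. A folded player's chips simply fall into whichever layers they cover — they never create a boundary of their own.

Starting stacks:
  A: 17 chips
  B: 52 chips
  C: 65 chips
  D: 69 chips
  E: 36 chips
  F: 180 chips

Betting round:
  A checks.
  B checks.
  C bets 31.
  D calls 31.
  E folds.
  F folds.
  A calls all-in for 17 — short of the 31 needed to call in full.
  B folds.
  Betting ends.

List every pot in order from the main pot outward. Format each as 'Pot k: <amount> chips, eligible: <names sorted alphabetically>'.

Pot 1: 51 chips, eligible: A, C, D
Pot 2: 28 chips, eligible: C, D

Derivation:
Contributions: A=17, C=31, D=31
Folded: B, E, F
Pot levels (distinct totals of non-folded players): 17, 31
Layer 1-17: 17 each from A, C, D = 17*3 = 51 chips; eligible A, C, D
Layer 18-31: 14 each from C, D = 14*2 = 28 chips; eligible C, D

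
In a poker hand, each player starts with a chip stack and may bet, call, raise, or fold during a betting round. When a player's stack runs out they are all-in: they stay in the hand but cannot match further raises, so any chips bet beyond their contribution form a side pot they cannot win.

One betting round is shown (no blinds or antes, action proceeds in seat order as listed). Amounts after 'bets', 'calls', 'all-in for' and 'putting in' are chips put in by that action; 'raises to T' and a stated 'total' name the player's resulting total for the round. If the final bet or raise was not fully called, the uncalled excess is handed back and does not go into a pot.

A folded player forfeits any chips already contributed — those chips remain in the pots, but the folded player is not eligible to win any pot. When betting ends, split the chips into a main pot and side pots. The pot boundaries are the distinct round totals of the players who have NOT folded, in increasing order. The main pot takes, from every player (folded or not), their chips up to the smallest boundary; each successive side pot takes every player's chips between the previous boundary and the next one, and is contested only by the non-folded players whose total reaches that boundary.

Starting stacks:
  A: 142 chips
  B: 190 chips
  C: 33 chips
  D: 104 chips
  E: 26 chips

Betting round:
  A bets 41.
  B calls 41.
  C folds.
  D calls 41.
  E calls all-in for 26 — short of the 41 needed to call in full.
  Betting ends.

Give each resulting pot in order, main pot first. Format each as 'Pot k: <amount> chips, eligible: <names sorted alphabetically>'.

Pot 1: 104 chips, eligible: A, B, D, E
Pot 2: 45 chips, eligible: A, B, D

Derivation:
Contributions: A=41, B=41, D=41, E=26
Folded: C
Pot levels (distinct totals of non-folded players): 26, 41
Layer 1-26: 26 each from A, B, D, E = 26*4 = 104 chips; eligible A, B, D, E
Layer 27-41: 15 each from A, B, D = 15*3 = 45 chips; eligible A, B, D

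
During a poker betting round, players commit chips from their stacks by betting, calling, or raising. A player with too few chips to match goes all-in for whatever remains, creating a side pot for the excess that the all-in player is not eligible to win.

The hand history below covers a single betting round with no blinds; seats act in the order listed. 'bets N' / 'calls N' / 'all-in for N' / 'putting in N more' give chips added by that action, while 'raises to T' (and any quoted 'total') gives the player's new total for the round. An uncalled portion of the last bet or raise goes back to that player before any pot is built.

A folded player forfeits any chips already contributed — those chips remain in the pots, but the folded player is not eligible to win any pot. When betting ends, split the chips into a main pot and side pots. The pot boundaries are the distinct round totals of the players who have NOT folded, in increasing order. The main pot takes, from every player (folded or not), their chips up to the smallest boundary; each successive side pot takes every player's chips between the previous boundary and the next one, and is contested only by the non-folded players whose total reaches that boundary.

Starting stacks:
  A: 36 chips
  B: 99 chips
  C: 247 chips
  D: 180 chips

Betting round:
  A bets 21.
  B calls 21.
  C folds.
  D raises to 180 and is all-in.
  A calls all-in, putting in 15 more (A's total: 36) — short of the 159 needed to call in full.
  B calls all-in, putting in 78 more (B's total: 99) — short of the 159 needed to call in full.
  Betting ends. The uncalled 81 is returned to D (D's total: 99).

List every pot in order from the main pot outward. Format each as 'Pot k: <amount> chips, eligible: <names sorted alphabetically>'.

Pot 1: 108 chips, eligible: A, B, D
Pot 2: 126 chips, eligible: B, D

Derivation:
Contributions (after 81 returned to D): A=36, B=99, D=99
Folded: C
Pot levels (distinct totals of non-folded players): 36, 99
Layer 1-36: 36 each from A, B, D = 36*3 = 108 chips; eligible A, B, D
Layer 37-99: 63 each from B, D = 63*2 = 126 chips; eligible B, D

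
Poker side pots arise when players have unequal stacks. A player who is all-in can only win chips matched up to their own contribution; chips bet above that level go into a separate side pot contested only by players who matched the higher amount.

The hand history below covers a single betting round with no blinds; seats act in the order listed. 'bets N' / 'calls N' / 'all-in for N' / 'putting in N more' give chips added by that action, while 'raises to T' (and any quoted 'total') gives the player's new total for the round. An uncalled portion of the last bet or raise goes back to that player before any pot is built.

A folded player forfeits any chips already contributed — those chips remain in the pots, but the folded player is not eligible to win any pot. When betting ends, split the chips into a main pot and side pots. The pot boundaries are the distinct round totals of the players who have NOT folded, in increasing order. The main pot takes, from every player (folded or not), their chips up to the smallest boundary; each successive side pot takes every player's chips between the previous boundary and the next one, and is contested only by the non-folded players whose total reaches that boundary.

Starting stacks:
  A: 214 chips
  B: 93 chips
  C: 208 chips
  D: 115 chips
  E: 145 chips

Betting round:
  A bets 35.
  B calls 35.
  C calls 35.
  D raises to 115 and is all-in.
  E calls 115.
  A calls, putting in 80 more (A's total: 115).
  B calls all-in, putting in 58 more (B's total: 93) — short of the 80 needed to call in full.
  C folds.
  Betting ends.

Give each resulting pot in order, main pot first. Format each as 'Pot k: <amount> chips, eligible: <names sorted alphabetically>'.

Pot 1: 407 chips, eligible: A, B, D, E
Pot 2: 66 chips, eligible: A, D, E

Derivation:
Contributions: A=115, B=93, C=35, D=115, E=115
Folded: C
Pot levels (distinct totals of non-folded players): 93, 115
Layer 1-93: A 93 + B 93 + C 35 + D 93 + E 93 = 407 chips; eligible A, B, D, E
Layer 94-115: 22 each from A, D, E = 22*3 = 66 chips; eligible A, D, E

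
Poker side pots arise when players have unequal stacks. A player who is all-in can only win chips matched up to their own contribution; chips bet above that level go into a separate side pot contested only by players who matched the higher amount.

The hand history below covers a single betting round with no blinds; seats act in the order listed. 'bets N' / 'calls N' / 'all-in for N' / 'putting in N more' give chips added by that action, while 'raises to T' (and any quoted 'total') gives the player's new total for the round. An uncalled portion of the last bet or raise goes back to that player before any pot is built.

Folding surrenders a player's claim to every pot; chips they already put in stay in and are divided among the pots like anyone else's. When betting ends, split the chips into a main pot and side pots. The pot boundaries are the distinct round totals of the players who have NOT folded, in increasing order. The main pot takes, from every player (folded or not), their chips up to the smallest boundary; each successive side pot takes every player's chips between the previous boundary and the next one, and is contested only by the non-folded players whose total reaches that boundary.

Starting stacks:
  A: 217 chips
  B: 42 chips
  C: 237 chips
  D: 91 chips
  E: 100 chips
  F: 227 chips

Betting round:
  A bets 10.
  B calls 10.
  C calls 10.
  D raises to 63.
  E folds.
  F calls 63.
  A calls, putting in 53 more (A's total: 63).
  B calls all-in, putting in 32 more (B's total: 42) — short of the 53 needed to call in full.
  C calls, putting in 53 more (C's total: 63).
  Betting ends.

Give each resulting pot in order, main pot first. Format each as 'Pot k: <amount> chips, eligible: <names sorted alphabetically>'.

Contributions: A=63, B=42, C=63, D=63, F=63
Folded: E
Pot levels (distinct totals of non-folded players): 42, 63
Layer 1-42: 42 each from A, B, C, D, F = 42*5 = 210 chips; eligible A, B, C, D, F
Layer 43-63: 21 each from A, C, D, F = 21*4 = 84 chips; eligible A, C, D, F

Pot 1: 210 chips, eligible: A, B, C, D, F
Pot 2: 84 chips, eligible: A, C, D, F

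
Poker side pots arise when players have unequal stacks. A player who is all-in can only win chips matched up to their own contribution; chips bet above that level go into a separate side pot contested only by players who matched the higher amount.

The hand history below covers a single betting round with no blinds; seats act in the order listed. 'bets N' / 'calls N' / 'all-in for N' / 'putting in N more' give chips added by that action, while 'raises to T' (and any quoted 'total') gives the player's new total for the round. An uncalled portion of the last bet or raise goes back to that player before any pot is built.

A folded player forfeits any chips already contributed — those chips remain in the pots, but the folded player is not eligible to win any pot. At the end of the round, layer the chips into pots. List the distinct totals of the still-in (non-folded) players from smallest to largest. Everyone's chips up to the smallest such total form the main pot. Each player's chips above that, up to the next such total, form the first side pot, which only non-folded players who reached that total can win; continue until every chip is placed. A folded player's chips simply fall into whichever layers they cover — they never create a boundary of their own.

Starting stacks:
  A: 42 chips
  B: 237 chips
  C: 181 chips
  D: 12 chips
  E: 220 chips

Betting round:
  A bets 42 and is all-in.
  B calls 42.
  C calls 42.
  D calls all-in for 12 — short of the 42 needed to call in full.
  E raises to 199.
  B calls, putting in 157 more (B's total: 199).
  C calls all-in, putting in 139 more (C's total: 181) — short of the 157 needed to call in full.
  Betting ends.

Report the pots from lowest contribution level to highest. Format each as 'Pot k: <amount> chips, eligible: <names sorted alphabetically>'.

Pot 1: 60 chips, eligible: A, B, C, D, E
Pot 2: 120 chips, eligible: A, B, C, E
Pot 3: 417 chips, eligible: B, C, E
Pot 4: 36 chips, eligible: B, E

Derivation:
Contributions: A=42, B=199, C=181, D=12, E=199
Pot levels (distinct totals of non-folded players): 12, 42, 181, 199
Layer 1-12: 12 each from A, B, C, D, E = 12*5 = 60 chips; eligible A, B, C, D, E
Layer 13-42: 30 each from A, B, C, E = 30*4 = 120 chips; eligible A, B, C, E
Layer 43-181: 139 each from B, C, E = 139*3 = 417 chips; eligible B, C, E
Layer 182-199: 18 each from B, E = 18*2 = 36 chips; eligible B, E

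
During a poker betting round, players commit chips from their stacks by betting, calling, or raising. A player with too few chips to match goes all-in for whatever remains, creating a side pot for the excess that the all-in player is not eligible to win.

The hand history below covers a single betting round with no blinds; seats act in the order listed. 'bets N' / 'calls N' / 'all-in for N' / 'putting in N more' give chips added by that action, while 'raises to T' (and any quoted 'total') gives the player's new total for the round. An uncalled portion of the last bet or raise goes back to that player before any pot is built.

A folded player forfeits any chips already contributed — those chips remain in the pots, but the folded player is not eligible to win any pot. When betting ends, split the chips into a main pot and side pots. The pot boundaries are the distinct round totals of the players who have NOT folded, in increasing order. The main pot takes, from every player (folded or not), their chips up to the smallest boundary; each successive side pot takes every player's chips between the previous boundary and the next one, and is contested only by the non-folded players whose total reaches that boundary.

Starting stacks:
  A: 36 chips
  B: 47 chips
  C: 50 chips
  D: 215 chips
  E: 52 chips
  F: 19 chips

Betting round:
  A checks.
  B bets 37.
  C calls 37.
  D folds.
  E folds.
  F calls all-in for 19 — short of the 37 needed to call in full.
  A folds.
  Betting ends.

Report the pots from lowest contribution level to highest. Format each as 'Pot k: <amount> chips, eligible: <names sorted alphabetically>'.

Contributions: B=37, C=37, F=19
Folded: A, D, E
Pot levels (distinct totals of non-folded players): 19, 37
Layer 1-19: 19 each from B, C, F = 19*3 = 57 chips; eligible B, C, F
Layer 20-37: 18 each from B, C = 18*2 = 36 chips; eligible B, C

Pot 1: 57 chips, eligible: B, C, F
Pot 2: 36 chips, eligible: B, C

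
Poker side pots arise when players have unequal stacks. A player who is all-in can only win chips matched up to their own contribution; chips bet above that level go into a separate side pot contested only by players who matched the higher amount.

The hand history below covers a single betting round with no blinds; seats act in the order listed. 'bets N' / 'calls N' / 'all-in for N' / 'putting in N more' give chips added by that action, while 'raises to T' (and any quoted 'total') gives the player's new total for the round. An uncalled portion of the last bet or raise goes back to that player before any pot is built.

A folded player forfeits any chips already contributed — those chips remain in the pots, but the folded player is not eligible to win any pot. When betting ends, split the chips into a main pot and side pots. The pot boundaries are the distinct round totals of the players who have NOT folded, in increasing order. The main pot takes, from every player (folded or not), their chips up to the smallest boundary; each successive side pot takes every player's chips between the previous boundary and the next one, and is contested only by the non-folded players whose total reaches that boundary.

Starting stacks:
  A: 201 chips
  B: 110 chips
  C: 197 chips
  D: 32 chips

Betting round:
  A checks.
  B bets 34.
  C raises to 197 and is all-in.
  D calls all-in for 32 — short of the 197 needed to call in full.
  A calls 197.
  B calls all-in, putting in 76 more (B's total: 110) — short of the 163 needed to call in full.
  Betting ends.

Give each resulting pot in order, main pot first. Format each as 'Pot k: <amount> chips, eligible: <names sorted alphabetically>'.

Pot 1: 128 chips, eligible: A, B, C, D
Pot 2: 234 chips, eligible: A, B, C
Pot 3: 174 chips, eligible: A, C

Derivation:
Contributions: A=197, B=110, C=197, D=32
Pot levels (distinct totals of non-folded players): 32, 110, 197
Layer 1-32: 32 each from A, B, C, D = 32*4 = 128 chips; eligible A, B, C, D
Layer 33-110: 78 each from A, B, C = 78*3 = 234 chips; eligible A, B, C
Layer 111-197: 87 each from A, C = 87*2 = 174 chips; eligible A, C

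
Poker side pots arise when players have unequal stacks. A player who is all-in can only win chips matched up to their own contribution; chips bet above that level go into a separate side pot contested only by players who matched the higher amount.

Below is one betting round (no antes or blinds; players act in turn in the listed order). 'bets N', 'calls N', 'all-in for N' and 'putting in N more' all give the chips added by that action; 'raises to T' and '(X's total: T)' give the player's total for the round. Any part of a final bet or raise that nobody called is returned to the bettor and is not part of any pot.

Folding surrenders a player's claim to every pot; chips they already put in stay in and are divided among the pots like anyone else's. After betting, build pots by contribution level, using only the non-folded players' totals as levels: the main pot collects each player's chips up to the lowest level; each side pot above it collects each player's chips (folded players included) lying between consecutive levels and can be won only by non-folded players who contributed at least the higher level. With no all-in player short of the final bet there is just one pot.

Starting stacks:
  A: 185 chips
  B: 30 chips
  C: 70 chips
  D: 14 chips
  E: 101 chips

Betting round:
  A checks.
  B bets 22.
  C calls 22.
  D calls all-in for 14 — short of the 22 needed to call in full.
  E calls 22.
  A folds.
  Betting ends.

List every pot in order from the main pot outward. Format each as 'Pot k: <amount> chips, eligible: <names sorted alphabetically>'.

Contributions: B=22, C=22, D=14, E=22
Folded: A
Pot levels (distinct totals of non-folded players): 14, 22
Layer 1-14: 14 each from B, C, D, E = 14*4 = 56 chips; eligible B, C, D, E
Layer 15-22: 8 each from B, C, E = 8*3 = 24 chips; eligible B, C, E

Pot 1: 56 chips, eligible: B, C, D, E
Pot 2: 24 chips, eligible: B, C, E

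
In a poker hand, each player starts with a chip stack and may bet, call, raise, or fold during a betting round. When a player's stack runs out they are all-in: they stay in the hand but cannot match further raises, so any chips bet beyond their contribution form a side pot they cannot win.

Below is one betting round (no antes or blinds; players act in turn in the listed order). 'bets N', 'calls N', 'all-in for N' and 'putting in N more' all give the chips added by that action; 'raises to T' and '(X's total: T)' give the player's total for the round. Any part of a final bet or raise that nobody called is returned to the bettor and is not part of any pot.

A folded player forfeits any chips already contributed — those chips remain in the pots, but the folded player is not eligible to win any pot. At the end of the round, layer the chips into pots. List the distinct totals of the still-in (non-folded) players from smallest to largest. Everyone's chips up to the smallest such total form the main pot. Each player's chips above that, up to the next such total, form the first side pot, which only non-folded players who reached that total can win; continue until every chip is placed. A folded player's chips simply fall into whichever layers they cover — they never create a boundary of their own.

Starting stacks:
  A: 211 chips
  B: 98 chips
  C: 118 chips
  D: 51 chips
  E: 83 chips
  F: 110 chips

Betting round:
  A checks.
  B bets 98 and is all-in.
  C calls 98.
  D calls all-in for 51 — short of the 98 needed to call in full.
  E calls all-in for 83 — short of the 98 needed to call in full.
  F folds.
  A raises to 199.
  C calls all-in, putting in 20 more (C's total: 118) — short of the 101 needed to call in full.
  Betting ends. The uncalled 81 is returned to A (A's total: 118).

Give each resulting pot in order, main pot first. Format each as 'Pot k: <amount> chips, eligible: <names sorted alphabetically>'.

Pot 1: 255 chips, eligible: A, B, C, D, E
Pot 2: 128 chips, eligible: A, B, C, E
Pot 3: 45 chips, eligible: A, B, C
Pot 4: 40 chips, eligible: A, C

Derivation:
Contributions (after 81 returned to A): A=118, B=98, C=118, D=51, E=83
Folded: F
Pot levels (distinct totals of non-folded players): 51, 83, 98, 118
Layer 1-51: 51 each from A, B, C, D, E = 51*5 = 255 chips; eligible A, B, C, D, E
Layer 52-83: 32 each from A, B, C, E = 32*4 = 128 chips; eligible A, B, C, E
Layer 84-98: 15 each from A, B, C = 15*3 = 45 chips; eligible A, B, C
Layer 99-118: 20 each from A, C = 20*2 = 40 chips; eligible A, C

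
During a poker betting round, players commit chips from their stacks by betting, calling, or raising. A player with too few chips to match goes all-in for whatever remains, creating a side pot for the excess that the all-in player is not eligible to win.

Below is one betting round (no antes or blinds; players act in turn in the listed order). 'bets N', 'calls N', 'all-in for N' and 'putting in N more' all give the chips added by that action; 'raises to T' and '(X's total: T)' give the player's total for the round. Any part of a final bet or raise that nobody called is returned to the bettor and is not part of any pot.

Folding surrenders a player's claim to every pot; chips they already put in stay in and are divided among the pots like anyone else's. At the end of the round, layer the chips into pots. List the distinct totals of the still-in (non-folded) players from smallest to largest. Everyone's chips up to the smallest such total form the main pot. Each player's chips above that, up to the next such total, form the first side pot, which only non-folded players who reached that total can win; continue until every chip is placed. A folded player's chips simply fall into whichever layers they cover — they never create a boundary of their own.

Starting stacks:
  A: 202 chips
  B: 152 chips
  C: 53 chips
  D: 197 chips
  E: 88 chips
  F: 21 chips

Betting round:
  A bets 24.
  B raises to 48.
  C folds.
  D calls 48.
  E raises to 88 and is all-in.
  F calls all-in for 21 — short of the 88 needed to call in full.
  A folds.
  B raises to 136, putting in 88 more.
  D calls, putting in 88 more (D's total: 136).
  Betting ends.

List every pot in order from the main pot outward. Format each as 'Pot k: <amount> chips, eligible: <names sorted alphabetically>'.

Pot 1: 105 chips, eligible: B, D, E, F
Pot 2: 204 chips, eligible: B, D, E
Pot 3: 96 chips, eligible: B, D

Derivation:
Contributions: A=24, B=136, D=136, E=88, F=21
Folded: A, C
Pot levels (distinct totals of non-folded players): 21, 88, 136
Layer 1-21: 21 each from A, B, D, E, F = 21*5 = 105 chips; eligible B, D, E, F
Layer 22-88: A 3 + B 67 + D 67 + E 67 = 204 chips; eligible B, D, E
Layer 89-136: 48 each from B, D = 48*2 = 96 chips; eligible B, D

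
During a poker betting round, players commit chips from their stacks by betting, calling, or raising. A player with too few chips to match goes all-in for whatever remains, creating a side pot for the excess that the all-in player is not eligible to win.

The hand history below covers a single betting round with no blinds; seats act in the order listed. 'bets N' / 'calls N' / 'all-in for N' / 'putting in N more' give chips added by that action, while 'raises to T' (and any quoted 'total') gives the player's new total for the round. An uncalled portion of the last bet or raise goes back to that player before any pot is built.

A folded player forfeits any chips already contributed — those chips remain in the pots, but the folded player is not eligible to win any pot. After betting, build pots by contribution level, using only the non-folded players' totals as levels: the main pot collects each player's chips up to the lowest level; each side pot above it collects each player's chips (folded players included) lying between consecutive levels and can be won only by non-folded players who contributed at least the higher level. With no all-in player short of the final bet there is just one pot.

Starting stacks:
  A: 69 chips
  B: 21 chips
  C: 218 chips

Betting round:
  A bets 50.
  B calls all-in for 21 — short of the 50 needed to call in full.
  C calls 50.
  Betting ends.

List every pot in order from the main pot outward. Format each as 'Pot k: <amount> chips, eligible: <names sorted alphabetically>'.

Pot 1: 63 chips, eligible: A, B, C
Pot 2: 58 chips, eligible: A, C

Derivation:
Contributions: A=50, B=21, C=50
Pot levels (distinct totals of non-folded players): 21, 50
Layer 1-21: 21 each from A, B, C = 21*3 = 63 chips; eligible A, B, C
Layer 22-50: 29 each from A, C = 29*2 = 58 chips; eligible A, C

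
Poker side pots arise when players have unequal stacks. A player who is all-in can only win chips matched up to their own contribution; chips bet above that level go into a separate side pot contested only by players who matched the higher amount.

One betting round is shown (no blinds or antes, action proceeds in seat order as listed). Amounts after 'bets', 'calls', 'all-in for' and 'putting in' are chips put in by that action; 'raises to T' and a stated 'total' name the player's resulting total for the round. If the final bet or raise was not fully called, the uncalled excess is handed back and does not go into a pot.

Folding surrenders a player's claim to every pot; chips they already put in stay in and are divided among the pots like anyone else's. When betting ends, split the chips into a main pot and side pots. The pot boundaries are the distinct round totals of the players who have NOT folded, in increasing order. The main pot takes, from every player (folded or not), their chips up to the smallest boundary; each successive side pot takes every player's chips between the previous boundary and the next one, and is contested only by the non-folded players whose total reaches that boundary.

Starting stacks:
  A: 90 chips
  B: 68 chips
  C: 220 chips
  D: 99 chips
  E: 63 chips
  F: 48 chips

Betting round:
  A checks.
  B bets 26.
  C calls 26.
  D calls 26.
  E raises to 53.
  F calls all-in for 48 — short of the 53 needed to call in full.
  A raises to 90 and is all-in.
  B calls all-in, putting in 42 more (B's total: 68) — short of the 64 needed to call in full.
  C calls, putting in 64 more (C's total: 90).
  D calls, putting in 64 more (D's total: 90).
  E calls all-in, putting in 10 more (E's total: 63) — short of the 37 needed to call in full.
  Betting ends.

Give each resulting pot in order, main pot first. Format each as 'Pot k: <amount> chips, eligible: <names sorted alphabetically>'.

Pot 1: 288 chips, eligible: A, B, C, D, E, F
Pot 2: 75 chips, eligible: A, B, C, D, E
Pot 3: 20 chips, eligible: A, B, C, D
Pot 4: 66 chips, eligible: A, C, D

Derivation:
Contributions: A=90, B=68, C=90, D=90, E=63, F=48
Pot levels (distinct totals of non-folded players): 48, 63, 68, 90
Layer 1-48: 48 each from A, B, C, D, E, F = 48*6 = 288 chips; eligible A, B, C, D, E, F
Layer 49-63: 15 each from A, B, C, D, E = 15*5 = 75 chips; eligible A, B, C, D, E
Layer 64-68: 5 each from A, B, C, D = 5*4 = 20 chips; eligible A, B, C, D
Layer 69-90: 22 each from A, C, D = 22*3 = 66 chips; eligible A, C, D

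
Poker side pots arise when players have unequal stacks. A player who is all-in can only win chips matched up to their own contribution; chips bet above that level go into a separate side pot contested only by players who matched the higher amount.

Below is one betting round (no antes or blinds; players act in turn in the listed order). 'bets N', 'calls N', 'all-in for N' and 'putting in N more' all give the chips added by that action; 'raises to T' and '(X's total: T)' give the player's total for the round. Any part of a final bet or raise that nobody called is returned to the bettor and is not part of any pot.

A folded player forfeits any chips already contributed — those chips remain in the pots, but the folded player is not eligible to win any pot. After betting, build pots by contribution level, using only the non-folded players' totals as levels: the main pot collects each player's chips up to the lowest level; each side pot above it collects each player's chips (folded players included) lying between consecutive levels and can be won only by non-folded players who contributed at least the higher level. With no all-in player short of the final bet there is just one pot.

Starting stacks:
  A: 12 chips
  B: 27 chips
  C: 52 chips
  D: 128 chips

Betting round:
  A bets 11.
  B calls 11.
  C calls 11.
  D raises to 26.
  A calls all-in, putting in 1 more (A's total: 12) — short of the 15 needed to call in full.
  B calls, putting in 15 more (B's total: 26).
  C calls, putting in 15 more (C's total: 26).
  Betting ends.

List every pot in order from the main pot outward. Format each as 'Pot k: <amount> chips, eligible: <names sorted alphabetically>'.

Pot 1: 48 chips, eligible: A, B, C, D
Pot 2: 42 chips, eligible: B, C, D

Derivation:
Contributions: A=12, B=26, C=26, D=26
Pot levels (distinct totals of non-folded players): 12, 26
Layer 1-12: 12 each from A, B, C, D = 12*4 = 48 chips; eligible A, B, C, D
Layer 13-26: 14 each from B, C, D = 14*3 = 42 chips; eligible B, C, D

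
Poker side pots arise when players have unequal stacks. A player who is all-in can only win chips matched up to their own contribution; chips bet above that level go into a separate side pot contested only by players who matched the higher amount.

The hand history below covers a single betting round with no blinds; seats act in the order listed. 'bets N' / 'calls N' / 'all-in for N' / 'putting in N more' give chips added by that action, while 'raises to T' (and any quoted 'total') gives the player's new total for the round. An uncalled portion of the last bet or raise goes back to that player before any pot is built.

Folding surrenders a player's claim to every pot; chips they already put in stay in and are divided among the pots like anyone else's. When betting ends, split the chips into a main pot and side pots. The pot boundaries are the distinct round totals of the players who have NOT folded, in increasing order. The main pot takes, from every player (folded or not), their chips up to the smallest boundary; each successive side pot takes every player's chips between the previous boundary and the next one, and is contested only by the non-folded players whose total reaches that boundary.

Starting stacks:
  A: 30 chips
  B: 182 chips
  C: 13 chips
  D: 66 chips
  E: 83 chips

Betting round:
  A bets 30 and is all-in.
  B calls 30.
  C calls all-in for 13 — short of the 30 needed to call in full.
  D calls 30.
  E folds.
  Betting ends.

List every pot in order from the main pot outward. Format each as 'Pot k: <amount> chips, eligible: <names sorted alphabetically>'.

Pot 1: 52 chips, eligible: A, B, C, D
Pot 2: 51 chips, eligible: A, B, D

Derivation:
Contributions: A=30, B=30, C=13, D=30
Folded: E
Pot levels (distinct totals of non-folded players): 13, 30
Layer 1-13: 13 each from A, B, C, D = 13*4 = 52 chips; eligible A, B, C, D
Layer 14-30: 17 each from A, B, D = 17*3 = 51 chips; eligible A, B, D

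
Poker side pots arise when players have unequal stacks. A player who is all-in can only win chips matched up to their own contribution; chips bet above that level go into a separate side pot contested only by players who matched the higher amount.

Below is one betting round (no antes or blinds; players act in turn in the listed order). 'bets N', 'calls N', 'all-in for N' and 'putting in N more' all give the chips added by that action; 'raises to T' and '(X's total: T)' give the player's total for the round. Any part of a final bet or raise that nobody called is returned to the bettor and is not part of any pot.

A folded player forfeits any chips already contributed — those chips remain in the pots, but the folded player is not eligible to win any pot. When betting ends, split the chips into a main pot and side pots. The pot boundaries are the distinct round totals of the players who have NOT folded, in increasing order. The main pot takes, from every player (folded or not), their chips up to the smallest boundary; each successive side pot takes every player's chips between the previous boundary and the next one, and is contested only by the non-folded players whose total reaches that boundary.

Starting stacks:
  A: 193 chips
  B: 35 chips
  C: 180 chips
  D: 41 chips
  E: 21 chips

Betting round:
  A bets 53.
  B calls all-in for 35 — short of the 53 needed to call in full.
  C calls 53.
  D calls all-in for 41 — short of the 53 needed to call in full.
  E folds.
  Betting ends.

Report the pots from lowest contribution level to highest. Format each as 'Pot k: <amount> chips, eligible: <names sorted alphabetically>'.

Pot 1: 140 chips, eligible: A, B, C, D
Pot 2: 18 chips, eligible: A, C, D
Pot 3: 24 chips, eligible: A, C

Derivation:
Contributions: A=53, B=35, C=53, D=41
Folded: E
Pot levels (distinct totals of non-folded players): 35, 41, 53
Layer 1-35: 35 each from A, B, C, D = 35*4 = 140 chips; eligible A, B, C, D
Layer 36-41: 6 each from A, C, D = 6*3 = 18 chips; eligible A, C, D
Layer 42-53: 12 each from A, C = 12*2 = 24 chips; eligible A, C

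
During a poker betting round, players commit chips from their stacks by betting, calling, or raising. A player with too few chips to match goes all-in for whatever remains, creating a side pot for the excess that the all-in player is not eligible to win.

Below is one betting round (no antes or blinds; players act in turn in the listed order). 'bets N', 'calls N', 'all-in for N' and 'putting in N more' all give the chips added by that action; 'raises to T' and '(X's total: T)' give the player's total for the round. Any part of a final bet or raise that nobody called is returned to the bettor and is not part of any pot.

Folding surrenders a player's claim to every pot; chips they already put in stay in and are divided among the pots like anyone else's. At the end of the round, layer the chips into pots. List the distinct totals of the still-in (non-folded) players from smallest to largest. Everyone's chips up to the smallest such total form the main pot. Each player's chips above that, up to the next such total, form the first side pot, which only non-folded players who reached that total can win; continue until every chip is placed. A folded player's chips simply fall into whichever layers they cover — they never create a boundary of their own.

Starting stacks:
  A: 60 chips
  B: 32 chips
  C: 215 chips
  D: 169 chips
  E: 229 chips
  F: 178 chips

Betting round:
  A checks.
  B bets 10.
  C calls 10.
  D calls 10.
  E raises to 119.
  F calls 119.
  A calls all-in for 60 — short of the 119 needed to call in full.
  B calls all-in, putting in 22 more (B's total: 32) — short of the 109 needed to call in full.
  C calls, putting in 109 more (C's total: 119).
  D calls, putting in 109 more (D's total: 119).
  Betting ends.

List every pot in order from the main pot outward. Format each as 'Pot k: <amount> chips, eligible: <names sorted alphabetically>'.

Pot 1: 192 chips, eligible: A, B, C, D, E, F
Pot 2: 140 chips, eligible: A, C, D, E, F
Pot 3: 236 chips, eligible: C, D, E, F

Derivation:
Contributions: A=60, B=32, C=119, D=119, E=119, F=119
Pot levels (distinct totals of non-folded players): 32, 60, 119
Layer 1-32: 32 each from A, B, C, D, E, F = 32*6 = 192 chips; eligible A, B, C, D, E, F
Layer 33-60: 28 each from A, C, D, E, F = 28*5 = 140 chips; eligible A, C, D, E, F
Layer 61-119: 59 each from C, D, E, F = 59*4 = 236 chips; eligible C, D, E, F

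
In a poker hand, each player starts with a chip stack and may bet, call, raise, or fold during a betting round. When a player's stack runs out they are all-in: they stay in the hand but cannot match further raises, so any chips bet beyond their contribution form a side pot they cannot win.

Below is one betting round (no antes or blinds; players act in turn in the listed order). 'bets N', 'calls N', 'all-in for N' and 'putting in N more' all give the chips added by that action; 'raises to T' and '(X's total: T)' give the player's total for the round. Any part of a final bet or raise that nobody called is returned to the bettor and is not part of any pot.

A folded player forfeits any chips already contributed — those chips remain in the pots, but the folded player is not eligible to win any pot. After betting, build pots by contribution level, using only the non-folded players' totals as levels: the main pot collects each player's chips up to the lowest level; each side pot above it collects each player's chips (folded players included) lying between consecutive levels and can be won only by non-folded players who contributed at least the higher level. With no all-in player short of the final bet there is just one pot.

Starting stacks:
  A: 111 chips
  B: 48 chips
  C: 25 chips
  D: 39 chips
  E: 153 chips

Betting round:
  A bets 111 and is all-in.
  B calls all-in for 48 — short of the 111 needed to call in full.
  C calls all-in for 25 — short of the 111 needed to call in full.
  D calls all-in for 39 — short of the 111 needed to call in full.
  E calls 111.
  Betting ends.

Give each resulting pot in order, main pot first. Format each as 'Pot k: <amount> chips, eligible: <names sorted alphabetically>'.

Contributions: A=111, B=48, C=25, D=39, E=111
Pot levels (distinct totals of non-folded players): 25, 39, 48, 111
Layer 1-25: 25 each from A, B, C, D, E = 25*5 = 125 chips; eligible A, B, C, D, E
Layer 26-39: 14 each from A, B, D, E = 14*4 = 56 chips; eligible A, B, D, E
Layer 40-48: 9 each from A, B, E = 9*3 = 27 chips; eligible A, B, E
Layer 49-111: 63 each from A, E = 63*2 = 126 chips; eligible A, E

Pot 1: 125 chips, eligible: A, B, C, D, E
Pot 2: 56 chips, eligible: A, B, D, E
Pot 3: 27 chips, eligible: A, B, E
Pot 4: 126 chips, eligible: A, E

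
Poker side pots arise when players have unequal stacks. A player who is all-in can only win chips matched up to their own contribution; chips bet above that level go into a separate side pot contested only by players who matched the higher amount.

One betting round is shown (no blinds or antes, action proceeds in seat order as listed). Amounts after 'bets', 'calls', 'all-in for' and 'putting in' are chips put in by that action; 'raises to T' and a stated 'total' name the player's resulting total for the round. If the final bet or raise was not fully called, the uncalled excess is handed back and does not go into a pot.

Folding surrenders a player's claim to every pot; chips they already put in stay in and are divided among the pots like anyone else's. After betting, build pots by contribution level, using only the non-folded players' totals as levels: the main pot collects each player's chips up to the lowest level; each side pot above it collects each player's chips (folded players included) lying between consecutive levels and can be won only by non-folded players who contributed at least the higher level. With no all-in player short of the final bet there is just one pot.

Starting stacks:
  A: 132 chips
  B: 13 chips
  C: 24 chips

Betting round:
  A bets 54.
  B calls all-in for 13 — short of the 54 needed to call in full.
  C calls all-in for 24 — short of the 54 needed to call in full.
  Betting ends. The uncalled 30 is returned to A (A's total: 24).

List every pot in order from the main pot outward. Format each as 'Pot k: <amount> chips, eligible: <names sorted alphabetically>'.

Pot 1: 39 chips, eligible: A, B, C
Pot 2: 22 chips, eligible: A, C

Derivation:
Contributions (after 30 returned to A): A=24, B=13, C=24
Pot levels (distinct totals of non-folded players): 13, 24
Layer 1-13: 13 each from A, B, C = 13*3 = 39 chips; eligible A, B, C
Layer 14-24: 11 each from A, C = 11*2 = 22 chips; eligible A, C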